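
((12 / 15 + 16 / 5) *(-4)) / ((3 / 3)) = -16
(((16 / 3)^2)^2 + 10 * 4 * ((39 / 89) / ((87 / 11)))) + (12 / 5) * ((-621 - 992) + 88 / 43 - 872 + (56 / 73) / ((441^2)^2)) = -375582070392094210156 / 72959926484218095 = -5147.79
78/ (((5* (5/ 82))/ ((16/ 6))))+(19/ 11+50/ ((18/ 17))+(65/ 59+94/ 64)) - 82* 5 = 1512865447/ 4672800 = 323.76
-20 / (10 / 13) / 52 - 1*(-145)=289 / 2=144.50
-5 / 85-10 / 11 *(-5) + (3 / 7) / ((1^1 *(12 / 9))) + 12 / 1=88007 / 5236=16.81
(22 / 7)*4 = 88 / 7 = 12.57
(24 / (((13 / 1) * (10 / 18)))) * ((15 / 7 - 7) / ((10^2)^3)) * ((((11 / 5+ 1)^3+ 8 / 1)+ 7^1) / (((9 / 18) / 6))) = -1174581 / 126953125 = -0.01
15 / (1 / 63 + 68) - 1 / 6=277 / 5142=0.05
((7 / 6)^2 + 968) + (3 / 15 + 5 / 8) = 349267 / 360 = 970.19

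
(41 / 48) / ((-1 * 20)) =-41 / 960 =-0.04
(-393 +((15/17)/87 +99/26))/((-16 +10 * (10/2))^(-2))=-169610258/377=-449894.58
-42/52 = -21/26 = -0.81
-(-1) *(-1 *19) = -19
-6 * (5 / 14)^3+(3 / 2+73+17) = 91.23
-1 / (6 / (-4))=2 / 3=0.67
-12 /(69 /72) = -288 /23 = -12.52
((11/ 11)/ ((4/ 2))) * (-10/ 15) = -1/ 3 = -0.33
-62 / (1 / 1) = -62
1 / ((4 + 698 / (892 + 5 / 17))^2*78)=230098561 / 410462657592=0.00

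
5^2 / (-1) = -25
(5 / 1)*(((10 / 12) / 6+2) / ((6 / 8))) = 385 / 27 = 14.26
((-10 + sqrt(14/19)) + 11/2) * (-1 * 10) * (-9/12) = -27.31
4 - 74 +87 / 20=-1313 / 20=-65.65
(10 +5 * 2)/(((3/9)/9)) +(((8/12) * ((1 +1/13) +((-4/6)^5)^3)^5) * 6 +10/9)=123502093669756347424507748746613025711153226/225845200410455723892174828671434871259951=546.84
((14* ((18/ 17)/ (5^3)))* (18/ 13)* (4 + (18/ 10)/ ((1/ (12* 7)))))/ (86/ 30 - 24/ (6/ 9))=-1508544/ 1961375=-0.77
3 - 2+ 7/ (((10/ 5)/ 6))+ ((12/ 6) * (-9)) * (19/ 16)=5/ 8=0.62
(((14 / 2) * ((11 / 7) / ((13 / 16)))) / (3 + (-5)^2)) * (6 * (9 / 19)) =2376 / 1729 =1.37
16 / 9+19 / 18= 17 / 6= 2.83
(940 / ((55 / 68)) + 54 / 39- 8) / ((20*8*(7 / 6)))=247869 / 40040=6.19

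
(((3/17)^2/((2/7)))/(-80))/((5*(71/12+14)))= -189/13814200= -0.00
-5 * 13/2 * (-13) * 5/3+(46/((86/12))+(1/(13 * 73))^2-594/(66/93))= -29373101357/232355058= -126.41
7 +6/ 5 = 41/ 5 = 8.20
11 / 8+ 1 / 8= 3 / 2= 1.50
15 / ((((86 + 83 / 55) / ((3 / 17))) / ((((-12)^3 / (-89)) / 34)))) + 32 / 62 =2047013168 / 3837650363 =0.53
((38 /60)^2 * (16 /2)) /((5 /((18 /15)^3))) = 17328 /15625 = 1.11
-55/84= -0.65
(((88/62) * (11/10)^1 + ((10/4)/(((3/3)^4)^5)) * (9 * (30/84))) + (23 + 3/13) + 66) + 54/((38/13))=125744817/1071980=117.30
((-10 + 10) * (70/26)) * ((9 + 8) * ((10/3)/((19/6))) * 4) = 0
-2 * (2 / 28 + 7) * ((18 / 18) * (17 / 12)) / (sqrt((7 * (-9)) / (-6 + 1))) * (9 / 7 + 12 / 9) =-10285 * sqrt(35) / 4116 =-14.78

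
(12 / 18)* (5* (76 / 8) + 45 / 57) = 1835 / 57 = 32.19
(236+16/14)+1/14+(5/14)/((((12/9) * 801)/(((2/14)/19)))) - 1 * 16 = 439910273/1988616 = 221.21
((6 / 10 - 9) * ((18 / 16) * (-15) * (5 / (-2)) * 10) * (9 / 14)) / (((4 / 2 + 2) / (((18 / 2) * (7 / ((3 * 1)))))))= -382725 / 32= -11960.16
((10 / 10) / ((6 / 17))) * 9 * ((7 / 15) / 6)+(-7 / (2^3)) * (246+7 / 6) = -17143 / 80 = -214.29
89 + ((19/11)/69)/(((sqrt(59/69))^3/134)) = 2546* sqrt(4071)/38291 + 89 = 93.24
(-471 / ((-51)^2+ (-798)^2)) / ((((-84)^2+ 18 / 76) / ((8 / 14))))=-23864 / 400045656465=-0.00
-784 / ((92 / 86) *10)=-8428 / 115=-73.29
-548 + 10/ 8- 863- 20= -5719/ 4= -1429.75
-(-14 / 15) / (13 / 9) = 42 / 65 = 0.65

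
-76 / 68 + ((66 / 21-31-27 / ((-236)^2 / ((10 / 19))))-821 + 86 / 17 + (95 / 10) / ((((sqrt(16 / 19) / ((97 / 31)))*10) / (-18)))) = -53199582105 / 62964328-16587*sqrt(19) / 1240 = -903.22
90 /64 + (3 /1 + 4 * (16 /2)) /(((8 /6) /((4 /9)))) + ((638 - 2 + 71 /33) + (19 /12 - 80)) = 572.81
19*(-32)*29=-17632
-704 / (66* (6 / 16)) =-28.44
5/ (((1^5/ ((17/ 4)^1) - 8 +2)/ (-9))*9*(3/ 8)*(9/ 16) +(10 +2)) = 0.38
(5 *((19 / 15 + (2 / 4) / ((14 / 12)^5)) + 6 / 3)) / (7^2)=881863 / 2470629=0.36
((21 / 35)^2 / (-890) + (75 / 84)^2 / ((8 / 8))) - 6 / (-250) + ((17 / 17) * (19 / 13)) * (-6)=-36049679 / 4535440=-7.95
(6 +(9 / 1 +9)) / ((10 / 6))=72 / 5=14.40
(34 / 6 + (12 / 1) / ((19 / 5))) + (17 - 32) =-352 / 57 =-6.18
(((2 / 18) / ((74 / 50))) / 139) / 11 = 25 / 509157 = 0.00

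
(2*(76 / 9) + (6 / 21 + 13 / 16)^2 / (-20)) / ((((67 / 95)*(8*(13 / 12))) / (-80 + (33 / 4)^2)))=-32.87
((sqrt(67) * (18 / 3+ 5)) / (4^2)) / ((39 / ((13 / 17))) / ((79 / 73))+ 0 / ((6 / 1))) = 869 * sqrt(67) / 59568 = 0.12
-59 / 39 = -1.51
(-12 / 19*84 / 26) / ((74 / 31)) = -7812 / 9139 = -0.85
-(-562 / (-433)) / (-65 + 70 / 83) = 46646 / 2305725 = 0.02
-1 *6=-6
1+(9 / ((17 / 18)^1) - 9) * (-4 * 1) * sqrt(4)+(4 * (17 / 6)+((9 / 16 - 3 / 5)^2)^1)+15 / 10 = 3133259 / 326400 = 9.60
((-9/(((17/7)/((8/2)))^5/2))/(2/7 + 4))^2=130622774112681984/50399847511225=2591.73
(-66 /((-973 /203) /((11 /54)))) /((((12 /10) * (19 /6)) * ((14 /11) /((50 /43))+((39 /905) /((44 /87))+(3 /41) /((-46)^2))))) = 0.63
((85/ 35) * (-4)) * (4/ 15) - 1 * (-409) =406.41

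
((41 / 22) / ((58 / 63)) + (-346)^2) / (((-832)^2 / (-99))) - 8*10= -7798680511 / 80297984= -97.12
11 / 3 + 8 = 35 / 3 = 11.67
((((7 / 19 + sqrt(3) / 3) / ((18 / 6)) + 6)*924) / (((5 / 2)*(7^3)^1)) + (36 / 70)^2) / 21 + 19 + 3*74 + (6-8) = 88*sqrt(3) / 15435 + 116976941 / 488775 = 239.34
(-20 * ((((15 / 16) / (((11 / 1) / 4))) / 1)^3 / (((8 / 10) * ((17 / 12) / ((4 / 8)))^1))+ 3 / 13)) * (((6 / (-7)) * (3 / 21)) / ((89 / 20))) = 701016975 / 5131170044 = 0.14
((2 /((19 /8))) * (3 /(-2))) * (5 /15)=-8 /19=-0.42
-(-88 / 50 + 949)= -947.24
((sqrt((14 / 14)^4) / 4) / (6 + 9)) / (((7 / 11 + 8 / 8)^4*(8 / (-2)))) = -14641 / 25194240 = -0.00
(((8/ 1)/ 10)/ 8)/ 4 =1/ 40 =0.02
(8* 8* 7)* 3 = 1344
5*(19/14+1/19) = 1875/266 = 7.05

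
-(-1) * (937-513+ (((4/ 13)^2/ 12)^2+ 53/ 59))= 6443962325/ 15165891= 424.90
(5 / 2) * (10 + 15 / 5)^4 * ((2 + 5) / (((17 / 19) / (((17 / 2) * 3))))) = 56979195 / 4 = 14244798.75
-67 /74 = -0.91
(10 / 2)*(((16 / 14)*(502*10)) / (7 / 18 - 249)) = -144576 / 1253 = -115.38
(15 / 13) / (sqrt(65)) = 3 * sqrt(65) / 169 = 0.14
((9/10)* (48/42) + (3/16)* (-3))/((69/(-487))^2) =6877901/296240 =23.22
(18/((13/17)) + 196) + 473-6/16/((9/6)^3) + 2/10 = 405187/585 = 692.63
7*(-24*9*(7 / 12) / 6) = -147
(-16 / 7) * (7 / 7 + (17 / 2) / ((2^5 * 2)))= -145 / 56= -2.59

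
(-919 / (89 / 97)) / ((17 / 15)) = -1337145 / 1513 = -883.77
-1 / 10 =-0.10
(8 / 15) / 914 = 4 / 6855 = 0.00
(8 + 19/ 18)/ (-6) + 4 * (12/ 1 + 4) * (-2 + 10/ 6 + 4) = 233.16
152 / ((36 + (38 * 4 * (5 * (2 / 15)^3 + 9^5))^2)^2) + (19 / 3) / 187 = 0.03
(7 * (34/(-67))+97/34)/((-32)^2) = -1593/2332672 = -0.00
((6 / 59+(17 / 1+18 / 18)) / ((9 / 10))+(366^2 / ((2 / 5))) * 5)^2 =87841821641064100 / 31329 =2803850159311.31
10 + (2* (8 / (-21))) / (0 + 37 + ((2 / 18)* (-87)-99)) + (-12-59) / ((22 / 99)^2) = -8594991 / 6020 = -1427.74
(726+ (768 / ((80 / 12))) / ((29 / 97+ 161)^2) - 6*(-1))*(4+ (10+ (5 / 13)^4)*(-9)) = -551436698600656356 / 8739570177845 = -63096.55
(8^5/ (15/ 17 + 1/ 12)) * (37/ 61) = 247332864/ 12017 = 20581.91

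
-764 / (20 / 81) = -15471 / 5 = -3094.20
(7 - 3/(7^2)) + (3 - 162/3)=-2159/49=-44.06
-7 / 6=-1.17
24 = 24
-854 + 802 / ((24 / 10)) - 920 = -8639 / 6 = -1439.83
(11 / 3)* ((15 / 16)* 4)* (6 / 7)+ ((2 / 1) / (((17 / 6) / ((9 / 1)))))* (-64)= -93963 / 238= -394.80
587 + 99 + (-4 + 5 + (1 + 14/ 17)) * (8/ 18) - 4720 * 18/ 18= -205670/ 51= -4032.75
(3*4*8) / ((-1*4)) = -24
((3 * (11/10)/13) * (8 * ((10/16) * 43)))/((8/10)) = 7095/104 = 68.22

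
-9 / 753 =-3 / 251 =-0.01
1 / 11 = 0.09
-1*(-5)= 5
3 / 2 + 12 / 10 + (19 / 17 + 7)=10.82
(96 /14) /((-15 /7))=-16 /5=-3.20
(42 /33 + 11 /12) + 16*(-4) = -8159 /132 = -61.81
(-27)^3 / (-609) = 6561 / 203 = 32.32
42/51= 14/17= 0.82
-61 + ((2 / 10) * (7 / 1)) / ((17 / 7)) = -60.42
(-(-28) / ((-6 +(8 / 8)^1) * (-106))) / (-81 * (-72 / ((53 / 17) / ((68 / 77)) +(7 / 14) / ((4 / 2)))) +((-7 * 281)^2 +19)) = 3059 / 224120354714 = 0.00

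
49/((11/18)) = 882/11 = 80.18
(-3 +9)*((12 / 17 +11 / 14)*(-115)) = -122475 / 119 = -1029.20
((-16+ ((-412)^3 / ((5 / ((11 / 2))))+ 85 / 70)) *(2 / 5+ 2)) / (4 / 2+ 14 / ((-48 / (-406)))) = -387717097752 / 252875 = -1533236.17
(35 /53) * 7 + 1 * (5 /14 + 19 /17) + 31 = 467947 /12614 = 37.10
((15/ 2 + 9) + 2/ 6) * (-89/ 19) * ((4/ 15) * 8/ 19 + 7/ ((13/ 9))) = -165136919/ 422370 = -390.98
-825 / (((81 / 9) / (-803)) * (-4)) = -220825 / 12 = -18402.08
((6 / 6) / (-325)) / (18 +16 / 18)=-9 / 55250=-0.00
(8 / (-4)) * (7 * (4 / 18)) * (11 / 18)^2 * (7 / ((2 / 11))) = -65219 / 1458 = -44.73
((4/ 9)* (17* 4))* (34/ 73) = 9248/ 657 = 14.08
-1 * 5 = -5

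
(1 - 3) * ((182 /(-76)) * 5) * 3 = 71.84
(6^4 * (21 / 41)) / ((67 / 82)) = 54432 / 67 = 812.42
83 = 83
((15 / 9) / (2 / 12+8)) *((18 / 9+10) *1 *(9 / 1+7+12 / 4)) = 46.53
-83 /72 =-1.15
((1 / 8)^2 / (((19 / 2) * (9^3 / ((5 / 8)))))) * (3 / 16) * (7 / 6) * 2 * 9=35 / 6303744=0.00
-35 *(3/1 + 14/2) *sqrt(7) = -350 *sqrt(7) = -926.01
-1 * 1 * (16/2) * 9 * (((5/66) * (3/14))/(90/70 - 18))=10/143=0.07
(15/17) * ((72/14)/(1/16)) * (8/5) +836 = 113308/119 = 952.17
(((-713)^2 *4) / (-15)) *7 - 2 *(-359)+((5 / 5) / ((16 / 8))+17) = -28446599 / 30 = -948219.97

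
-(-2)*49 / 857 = 98 / 857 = 0.11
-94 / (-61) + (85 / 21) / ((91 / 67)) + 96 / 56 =726865 / 116571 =6.24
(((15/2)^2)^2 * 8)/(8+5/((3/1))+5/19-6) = 2885625/448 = 6441.13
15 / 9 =5 / 3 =1.67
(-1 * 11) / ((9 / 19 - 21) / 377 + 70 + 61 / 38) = -12122 / 78849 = -0.15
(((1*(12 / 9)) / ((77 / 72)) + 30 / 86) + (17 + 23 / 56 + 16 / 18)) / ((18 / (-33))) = -4742855 / 130032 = -36.47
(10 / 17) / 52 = 5 / 442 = 0.01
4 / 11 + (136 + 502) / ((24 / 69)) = 80723 / 44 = 1834.61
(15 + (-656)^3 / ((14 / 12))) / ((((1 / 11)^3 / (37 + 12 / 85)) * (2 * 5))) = -1016757393071871 / 850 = -1196185168319.85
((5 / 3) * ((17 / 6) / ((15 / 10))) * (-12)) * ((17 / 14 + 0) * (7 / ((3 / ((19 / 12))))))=-27455 / 162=-169.48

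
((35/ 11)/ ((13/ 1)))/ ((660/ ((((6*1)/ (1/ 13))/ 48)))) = 0.00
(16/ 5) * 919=2940.80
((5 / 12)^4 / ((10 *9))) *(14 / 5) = 175 / 186624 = 0.00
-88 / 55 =-8 / 5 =-1.60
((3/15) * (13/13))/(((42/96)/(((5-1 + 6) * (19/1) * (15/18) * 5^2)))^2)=7220000000/441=16371882.09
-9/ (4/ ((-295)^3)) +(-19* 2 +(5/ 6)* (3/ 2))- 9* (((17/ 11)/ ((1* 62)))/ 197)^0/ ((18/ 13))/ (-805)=92998119283/ 1610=57762807.01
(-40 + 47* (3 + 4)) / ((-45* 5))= -289 / 225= -1.28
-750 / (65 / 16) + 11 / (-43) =-103343 / 559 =-184.87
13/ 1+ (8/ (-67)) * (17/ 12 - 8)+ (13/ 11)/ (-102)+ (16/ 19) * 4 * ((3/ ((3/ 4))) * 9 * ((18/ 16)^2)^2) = 792289393/ 3808816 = 208.01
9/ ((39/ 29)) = 87/ 13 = 6.69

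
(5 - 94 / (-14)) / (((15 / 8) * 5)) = 656 / 525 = 1.25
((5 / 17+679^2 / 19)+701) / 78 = 8064215 / 25194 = 320.08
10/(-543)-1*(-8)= 4334/543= 7.98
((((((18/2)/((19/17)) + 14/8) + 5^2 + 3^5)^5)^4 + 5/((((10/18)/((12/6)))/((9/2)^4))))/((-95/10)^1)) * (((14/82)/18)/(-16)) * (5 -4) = 2168188287610252366107925748092361492881500441369706702114987015004160344832851212824103/4636302833159822914705615899085627170226176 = 467654587207485470763029800000000000000000000.00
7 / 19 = 0.37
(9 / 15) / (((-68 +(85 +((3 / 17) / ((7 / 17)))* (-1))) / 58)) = 21 / 10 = 2.10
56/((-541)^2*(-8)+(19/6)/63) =-0.00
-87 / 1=-87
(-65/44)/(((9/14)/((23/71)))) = -10465/14058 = -0.74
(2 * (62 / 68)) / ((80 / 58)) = 899 / 680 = 1.32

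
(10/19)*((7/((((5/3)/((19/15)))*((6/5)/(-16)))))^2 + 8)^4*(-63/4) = -5346748764420990.33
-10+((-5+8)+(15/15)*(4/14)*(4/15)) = -727/105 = -6.92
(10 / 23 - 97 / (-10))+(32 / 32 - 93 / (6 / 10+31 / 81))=-83.50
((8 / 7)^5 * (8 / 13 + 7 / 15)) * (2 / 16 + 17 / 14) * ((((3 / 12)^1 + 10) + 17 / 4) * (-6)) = -375951360 / 1529437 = -245.81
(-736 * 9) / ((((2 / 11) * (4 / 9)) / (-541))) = 44346852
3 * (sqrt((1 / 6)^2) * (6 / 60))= 1 / 20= 0.05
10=10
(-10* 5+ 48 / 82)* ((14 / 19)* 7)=-198548 / 779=-254.88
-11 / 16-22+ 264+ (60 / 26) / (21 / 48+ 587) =157257229 / 651664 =241.32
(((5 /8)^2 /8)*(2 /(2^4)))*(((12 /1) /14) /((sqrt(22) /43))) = 3225*sqrt(22) /315392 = 0.05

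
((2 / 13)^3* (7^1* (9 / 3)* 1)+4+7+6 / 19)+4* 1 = 642519 / 41743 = 15.39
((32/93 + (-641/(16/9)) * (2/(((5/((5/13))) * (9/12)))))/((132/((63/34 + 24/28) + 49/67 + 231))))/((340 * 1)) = -39144817813/101791609920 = -0.38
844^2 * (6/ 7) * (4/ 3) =5698688/ 7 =814098.29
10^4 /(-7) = -10000 /7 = -1428.57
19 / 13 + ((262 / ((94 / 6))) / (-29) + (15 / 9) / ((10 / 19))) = 430735 / 106314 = 4.05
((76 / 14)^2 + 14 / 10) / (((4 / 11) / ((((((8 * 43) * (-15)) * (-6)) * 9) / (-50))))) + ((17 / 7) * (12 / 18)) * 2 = -1738555414 / 3675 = -473076.30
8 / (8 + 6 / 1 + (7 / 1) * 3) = 8 / 35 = 0.23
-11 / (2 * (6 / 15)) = -55 / 4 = -13.75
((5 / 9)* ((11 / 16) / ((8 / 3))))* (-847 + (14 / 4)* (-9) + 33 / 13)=-1252625 / 9984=-125.46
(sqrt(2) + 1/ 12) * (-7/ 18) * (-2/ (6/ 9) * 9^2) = 63/ 8 + 189 * sqrt(2)/ 2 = 141.52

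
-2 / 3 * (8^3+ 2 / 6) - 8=-349.56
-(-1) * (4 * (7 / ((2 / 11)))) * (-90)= -13860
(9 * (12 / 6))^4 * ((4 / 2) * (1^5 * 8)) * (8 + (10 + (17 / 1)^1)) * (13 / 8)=95528160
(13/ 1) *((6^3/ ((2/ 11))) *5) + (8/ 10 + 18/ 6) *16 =386404/ 5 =77280.80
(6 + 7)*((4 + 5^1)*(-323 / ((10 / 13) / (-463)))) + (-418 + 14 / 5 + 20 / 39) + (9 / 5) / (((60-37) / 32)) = 22745990.72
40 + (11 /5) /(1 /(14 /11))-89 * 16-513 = -9471 /5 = -1894.20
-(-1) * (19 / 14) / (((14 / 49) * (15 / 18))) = 57 / 10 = 5.70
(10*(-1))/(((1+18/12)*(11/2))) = -8/11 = -0.73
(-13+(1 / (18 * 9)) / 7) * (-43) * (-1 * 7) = -633863 / 162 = -3912.73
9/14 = 0.64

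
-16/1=-16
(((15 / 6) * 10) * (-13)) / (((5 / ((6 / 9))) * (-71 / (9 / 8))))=195 / 284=0.69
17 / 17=1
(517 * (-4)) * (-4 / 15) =8272 / 15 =551.47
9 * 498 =4482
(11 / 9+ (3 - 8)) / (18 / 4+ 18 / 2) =-68 / 243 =-0.28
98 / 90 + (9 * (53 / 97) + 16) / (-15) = -1334 / 4365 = -0.31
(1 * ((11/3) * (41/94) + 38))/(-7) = -11167/1974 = -5.66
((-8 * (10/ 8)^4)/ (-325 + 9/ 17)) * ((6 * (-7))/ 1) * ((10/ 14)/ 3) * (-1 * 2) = 53125/ 44128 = 1.20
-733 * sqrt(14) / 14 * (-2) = 733 * sqrt(14) / 7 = 391.80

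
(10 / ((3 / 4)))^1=40 / 3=13.33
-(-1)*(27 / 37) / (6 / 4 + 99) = 18 / 2479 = 0.01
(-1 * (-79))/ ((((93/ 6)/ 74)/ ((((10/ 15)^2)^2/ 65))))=187072/ 163215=1.15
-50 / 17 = -2.94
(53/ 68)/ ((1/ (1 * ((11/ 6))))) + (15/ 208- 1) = 5315/ 10608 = 0.50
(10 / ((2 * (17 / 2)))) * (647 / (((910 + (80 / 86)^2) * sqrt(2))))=1196303 * sqrt(2) / 5726246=0.30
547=547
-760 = -760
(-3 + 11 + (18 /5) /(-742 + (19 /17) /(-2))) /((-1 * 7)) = -1009268 /883645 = -1.14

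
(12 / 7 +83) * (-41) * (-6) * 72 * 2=21006432 / 7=3000918.86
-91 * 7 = -637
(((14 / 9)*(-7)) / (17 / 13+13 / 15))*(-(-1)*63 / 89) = -66885 / 18868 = -3.54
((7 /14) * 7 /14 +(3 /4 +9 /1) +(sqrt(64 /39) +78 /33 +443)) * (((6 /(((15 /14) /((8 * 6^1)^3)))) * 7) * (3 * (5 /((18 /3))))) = 28901376 * sqrt(39) /13 +54287622144 /11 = 4949122148.67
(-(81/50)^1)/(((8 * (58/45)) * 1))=-729/4640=-0.16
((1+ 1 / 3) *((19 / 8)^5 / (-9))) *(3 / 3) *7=-17332693 / 221184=-78.36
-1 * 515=-515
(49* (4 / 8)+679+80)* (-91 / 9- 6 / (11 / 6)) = -2076275 / 198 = -10486.24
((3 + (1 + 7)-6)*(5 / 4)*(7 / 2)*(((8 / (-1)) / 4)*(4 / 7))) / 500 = -1 / 20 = -0.05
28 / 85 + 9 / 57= 787 / 1615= 0.49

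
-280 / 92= -70 / 23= -3.04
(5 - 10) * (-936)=4680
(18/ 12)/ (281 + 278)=3/ 1118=0.00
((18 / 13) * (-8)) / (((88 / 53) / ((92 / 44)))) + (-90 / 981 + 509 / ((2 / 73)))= 6366012933 / 342914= 18564.46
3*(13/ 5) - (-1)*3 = 54/ 5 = 10.80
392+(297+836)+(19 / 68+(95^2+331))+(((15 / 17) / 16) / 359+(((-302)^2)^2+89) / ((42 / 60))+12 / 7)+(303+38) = 11883110802.57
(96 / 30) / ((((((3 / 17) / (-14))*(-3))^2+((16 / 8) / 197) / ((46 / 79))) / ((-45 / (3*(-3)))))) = 848.11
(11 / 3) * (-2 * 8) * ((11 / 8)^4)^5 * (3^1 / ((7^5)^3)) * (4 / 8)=-7400249944258160101211 / 684195719907129732494362935296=-0.00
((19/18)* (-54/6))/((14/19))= -12.89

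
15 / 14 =1.07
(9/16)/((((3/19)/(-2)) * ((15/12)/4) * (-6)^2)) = -19/30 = -0.63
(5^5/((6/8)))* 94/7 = 1175000/21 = 55952.38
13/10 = 1.30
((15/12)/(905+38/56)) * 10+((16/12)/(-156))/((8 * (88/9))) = 3177841/232085568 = 0.01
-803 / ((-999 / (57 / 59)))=15257 / 19647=0.78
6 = 6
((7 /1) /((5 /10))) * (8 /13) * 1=112 /13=8.62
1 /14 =0.07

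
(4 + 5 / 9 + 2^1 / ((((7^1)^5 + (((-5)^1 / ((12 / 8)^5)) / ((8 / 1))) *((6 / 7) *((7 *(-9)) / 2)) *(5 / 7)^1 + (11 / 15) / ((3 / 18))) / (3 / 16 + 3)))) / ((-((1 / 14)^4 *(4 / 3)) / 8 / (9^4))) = -36489369805085484 / 5296091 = -6889868358.58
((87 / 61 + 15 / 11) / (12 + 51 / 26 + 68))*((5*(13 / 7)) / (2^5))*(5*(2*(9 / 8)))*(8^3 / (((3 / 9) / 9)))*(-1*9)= -138379363200 / 10009307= -13825.07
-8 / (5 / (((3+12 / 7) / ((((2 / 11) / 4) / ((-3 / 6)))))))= 2904 / 35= 82.97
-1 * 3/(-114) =0.03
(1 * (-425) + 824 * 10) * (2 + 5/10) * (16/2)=156300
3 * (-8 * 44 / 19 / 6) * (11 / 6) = -968 / 57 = -16.98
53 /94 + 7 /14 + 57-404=-16259 /47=-345.94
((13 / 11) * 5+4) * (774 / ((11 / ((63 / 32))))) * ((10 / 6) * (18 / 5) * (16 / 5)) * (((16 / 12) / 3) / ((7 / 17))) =17210664 / 605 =28447.38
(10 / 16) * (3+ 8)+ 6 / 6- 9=-9 / 8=-1.12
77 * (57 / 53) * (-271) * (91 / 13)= -8325933 / 53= -157093.08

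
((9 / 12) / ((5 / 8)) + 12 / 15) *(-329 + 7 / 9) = -5908 / 9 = -656.44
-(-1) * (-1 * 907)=-907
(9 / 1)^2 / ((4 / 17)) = 1377 / 4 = 344.25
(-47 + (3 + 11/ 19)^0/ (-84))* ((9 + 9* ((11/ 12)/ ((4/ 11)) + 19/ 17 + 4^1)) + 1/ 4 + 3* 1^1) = -87000419/ 22848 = -3807.79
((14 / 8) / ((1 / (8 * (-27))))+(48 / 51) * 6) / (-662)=3165 / 5627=0.56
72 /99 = 8 /11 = 0.73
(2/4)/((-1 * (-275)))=1/550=0.00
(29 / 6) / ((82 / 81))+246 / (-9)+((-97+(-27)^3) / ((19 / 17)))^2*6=333784960988461 / 177612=1879292846.14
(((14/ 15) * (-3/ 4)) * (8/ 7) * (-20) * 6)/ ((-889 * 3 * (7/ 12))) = -384/ 6223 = -0.06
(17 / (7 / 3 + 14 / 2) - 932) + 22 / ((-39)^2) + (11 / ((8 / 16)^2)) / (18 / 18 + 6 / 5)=-910.16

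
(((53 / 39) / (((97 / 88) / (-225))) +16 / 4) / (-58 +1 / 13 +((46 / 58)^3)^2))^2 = 2628328586177963297380441561 / 116963235068005882384958089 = 22.47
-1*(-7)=7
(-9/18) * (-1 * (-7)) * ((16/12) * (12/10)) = -28/5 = -5.60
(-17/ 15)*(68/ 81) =-1156/ 1215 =-0.95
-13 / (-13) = 1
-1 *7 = -7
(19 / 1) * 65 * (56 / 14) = 4940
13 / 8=1.62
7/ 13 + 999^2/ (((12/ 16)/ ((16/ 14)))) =1520763.97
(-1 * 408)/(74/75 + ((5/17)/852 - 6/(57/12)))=2806999200/1899857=1477.48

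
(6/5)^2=36/25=1.44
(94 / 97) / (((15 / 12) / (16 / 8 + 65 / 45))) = 11656 / 4365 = 2.67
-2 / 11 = -0.18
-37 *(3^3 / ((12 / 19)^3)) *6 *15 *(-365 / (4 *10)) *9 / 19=394899705 / 256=1542576.97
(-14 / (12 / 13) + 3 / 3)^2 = 200.69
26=26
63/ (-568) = -63/ 568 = -0.11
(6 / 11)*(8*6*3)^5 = 371504185344 / 11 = 33773107758.55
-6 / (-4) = 3 / 2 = 1.50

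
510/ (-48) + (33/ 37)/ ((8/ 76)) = -637/ 296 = -2.15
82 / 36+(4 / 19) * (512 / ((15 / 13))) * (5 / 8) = 20747 / 342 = 60.66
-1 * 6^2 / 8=-9 / 2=-4.50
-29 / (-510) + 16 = 8189 / 510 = 16.06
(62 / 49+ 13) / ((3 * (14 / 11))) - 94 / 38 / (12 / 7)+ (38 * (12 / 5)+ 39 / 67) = 2464615613 / 26198340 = 94.08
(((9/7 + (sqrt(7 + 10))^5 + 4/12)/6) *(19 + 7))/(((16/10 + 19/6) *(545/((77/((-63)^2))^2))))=748/735888321 + 6358 *sqrt(17)/35042301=0.00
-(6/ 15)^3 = -8/ 125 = -0.06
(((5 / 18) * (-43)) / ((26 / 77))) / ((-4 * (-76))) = -16555 / 142272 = -0.12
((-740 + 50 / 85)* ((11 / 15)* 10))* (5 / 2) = -230450 / 17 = -13555.88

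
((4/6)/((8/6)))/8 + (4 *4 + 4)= 321/16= 20.06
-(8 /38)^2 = -16 /361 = -0.04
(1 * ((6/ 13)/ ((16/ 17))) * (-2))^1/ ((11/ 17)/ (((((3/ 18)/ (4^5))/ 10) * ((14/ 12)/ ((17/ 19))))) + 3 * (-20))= -2261/ 70149040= -0.00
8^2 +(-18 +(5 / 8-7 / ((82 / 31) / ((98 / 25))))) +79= 945061 / 8200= 115.25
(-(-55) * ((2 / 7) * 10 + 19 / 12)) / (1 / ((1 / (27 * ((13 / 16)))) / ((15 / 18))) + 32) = 164120 / 33789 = 4.86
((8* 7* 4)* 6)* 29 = 38976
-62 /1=-62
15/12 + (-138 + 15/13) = -7051/52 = -135.60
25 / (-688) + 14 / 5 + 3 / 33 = 108017 / 37840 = 2.85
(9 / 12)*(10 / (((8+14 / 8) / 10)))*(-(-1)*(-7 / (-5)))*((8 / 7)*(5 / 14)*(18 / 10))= 720 / 91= 7.91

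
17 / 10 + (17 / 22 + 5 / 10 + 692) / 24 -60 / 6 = 4529 / 220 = 20.59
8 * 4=32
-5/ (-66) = 5/ 66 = 0.08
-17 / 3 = -5.67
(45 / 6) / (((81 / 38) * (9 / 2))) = 190 / 243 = 0.78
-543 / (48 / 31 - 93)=5611 / 945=5.94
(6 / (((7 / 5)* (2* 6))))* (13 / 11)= 65 / 154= 0.42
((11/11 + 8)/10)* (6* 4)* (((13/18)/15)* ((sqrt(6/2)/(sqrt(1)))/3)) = 26* sqrt(3)/75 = 0.60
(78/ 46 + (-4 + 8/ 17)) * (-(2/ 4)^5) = 717/ 12512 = 0.06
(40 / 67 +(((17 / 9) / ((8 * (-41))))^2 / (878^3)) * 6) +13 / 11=1288747083098141441 / 724490160368553216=1.78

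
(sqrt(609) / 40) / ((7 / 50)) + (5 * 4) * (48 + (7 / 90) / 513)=5 * sqrt(609) / 28 + 4432334 / 4617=964.41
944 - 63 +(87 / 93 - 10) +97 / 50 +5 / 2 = 679191 / 775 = 876.38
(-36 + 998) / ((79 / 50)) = 48100 / 79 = 608.86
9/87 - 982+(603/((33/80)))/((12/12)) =153095/319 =479.92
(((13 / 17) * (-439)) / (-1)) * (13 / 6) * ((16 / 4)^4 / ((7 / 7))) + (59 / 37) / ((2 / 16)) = 351392648 / 1887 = 186217.62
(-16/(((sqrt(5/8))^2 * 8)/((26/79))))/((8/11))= -572/395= -1.45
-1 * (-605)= 605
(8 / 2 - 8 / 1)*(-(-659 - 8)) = -2668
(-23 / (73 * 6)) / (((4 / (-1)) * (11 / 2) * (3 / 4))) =23 / 7227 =0.00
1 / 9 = 0.11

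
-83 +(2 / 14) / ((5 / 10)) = -82.71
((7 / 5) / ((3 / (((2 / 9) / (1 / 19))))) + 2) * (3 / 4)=134 / 45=2.98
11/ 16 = 0.69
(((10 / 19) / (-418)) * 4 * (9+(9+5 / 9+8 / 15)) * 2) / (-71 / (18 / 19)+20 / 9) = 13744 / 5198039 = 0.00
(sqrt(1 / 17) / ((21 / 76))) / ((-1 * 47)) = -76 * sqrt(17) / 16779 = -0.02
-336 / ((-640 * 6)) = 7 / 80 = 0.09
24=24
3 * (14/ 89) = 42/ 89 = 0.47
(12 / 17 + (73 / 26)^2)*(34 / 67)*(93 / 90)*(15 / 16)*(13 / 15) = 611971 / 167232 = 3.66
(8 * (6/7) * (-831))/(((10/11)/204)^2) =-50214364992/175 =-286939228.53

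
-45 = -45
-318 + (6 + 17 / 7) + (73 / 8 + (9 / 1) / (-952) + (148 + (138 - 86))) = -6831 / 68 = -100.46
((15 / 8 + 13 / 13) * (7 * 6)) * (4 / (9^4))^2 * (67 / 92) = 469 / 14348907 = 0.00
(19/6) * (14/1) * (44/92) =1463/69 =21.20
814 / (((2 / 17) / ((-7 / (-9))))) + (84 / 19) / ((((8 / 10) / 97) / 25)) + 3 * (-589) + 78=2923033 / 171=17093.76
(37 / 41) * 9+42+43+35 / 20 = 15559 / 164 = 94.87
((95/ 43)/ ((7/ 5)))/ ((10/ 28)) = 190/ 43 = 4.42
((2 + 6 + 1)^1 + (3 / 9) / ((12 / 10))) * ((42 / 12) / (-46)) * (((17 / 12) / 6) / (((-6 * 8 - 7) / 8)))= 0.02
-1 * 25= -25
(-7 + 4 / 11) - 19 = -282 / 11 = -25.64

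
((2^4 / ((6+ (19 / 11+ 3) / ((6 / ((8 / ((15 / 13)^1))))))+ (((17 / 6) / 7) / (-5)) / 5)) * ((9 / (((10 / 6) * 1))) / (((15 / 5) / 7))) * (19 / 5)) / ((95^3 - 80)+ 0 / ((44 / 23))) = 2949408 / 37779942845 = 0.00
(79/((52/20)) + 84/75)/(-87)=-3413/9425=-0.36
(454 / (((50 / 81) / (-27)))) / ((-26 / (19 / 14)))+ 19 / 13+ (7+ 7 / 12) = 14272259 / 13650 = 1045.59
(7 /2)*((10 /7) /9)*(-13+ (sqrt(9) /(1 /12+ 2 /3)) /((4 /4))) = -5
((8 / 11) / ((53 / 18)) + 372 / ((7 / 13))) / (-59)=-2820396 / 240779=-11.71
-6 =-6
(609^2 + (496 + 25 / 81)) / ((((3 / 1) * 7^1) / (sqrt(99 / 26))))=2148683 * sqrt(286) / 1053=34508.57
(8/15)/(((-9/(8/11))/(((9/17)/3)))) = -64/8415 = -0.01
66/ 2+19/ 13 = 448/ 13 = 34.46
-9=-9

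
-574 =-574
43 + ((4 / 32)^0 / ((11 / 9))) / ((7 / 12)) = 3419 / 77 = 44.40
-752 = -752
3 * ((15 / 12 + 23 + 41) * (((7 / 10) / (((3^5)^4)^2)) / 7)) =29 / 18011356235639894520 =0.00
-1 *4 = -4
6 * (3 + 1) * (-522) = -12528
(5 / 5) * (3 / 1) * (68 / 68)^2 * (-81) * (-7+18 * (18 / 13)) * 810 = -3527799.23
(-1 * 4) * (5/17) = -20/17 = -1.18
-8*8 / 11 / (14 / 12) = -384 / 77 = -4.99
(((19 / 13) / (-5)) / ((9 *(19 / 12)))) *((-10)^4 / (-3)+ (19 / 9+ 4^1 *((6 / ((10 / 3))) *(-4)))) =604804 / 8775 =68.92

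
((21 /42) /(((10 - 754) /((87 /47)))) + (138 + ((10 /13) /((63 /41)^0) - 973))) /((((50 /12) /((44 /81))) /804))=-372655231058 /4261725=-87442.35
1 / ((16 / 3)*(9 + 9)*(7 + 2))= 1 / 864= 0.00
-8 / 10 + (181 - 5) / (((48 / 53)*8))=2819 / 120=23.49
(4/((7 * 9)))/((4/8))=0.13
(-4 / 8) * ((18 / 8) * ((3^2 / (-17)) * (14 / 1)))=567 / 68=8.34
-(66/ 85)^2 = -4356/ 7225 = -0.60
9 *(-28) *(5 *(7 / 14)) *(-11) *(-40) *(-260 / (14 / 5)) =25740000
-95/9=-10.56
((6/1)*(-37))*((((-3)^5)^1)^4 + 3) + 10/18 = -6966595239187/9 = -774066137687.44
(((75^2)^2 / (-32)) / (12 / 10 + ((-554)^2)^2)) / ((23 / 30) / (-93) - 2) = 220693359375 / 42223056497079328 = 0.00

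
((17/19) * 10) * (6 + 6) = 2040/19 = 107.37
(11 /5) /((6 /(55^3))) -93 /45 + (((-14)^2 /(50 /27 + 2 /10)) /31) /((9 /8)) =5238485527 /85870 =61004.84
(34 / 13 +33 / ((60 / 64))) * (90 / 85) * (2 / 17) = 88488 / 18785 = 4.71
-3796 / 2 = -1898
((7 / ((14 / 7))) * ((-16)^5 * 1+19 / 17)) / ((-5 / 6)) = 374341233 / 85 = 4404014.51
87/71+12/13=1983/923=2.15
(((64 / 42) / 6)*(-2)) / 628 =-8 / 9891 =-0.00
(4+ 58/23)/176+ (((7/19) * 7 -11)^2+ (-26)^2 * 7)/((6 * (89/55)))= 96513431345/195087288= 494.72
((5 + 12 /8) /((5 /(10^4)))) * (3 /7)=39000 /7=5571.43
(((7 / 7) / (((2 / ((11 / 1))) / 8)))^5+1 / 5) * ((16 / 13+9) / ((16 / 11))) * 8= 92797090771 / 10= 9279709077.10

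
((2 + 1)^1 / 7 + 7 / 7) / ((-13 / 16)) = -160 / 91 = -1.76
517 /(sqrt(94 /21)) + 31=31 + 11 * sqrt(1974) /2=275.36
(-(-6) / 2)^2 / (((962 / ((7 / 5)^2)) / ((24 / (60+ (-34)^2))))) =1323 / 3655600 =0.00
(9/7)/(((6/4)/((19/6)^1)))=19/7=2.71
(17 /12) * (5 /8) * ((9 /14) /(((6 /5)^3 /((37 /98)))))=393125 /3161088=0.12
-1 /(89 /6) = -6 /89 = -0.07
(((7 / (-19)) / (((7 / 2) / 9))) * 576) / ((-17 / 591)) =6127488 / 323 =18970.55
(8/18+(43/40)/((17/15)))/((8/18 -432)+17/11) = -18755/5789656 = -0.00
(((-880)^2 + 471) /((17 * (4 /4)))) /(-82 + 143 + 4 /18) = 744.51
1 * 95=95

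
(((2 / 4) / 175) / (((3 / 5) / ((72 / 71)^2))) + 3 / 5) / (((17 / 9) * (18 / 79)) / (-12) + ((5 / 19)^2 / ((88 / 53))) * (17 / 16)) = 2571309544320 / 35921354399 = 71.58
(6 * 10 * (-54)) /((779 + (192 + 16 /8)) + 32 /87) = -3.33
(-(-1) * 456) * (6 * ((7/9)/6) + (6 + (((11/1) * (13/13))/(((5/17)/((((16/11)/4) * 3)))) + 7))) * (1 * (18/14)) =1119936/35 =31998.17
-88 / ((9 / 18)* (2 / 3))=-264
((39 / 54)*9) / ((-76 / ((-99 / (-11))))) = -117 / 152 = -0.77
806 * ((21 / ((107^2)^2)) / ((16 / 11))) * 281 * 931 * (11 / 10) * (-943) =-252625627232979 / 10486368080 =-24090.86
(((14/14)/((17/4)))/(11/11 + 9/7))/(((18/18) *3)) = 7/204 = 0.03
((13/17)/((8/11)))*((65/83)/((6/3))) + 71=1612191/22576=71.41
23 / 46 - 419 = -837 / 2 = -418.50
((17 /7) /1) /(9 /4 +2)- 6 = -38 /7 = -5.43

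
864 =864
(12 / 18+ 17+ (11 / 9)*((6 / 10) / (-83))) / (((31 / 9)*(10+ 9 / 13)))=857376 / 1788235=0.48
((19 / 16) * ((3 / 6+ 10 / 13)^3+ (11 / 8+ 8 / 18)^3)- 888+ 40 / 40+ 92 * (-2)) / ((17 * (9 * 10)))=-2785252829807 / 4014846590976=-0.69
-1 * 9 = -9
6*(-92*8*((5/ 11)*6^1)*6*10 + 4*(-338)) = -8038032/ 11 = -730730.18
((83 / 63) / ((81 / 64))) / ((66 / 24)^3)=339968 / 6792093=0.05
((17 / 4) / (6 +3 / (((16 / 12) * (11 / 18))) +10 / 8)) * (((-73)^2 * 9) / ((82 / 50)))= 224217675 / 19721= 11369.49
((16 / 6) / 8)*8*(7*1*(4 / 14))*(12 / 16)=4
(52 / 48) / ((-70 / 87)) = -377 / 280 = -1.35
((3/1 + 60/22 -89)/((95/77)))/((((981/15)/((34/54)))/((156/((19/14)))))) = -79354912/1062423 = -74.69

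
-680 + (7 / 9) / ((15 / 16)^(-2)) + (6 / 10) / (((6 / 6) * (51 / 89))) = -14759141 / 21760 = -678.27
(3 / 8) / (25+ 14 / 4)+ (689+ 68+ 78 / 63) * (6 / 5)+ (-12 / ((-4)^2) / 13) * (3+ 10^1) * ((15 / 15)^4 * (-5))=1215153 / 1330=913.65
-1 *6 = -6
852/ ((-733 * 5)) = -852/ 3665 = -0.23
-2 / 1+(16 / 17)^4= -101506 / 83521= -1.22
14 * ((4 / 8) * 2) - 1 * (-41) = 55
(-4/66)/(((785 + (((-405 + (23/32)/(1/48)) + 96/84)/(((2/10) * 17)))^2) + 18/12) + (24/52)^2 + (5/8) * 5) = -38291344/7955262680343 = -0.00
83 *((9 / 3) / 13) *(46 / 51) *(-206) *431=-338984948 / 221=-1533868.54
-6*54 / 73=-324 / 73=-4.44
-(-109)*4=436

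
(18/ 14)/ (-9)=-1/ 7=-0.14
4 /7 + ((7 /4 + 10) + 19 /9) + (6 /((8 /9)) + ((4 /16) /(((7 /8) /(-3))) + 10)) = 3821 /126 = 30.33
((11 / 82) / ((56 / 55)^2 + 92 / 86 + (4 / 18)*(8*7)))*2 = 12877425 / 698409662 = 0.02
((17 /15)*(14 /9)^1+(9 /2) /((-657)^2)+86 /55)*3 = 10530137 /1055142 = 9.98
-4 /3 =-1.33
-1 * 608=-608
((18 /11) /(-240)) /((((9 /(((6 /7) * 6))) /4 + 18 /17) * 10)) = -51 /111925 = -0.00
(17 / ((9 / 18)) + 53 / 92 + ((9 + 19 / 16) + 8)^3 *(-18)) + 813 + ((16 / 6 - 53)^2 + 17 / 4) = -44473226525 / 423936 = -104905.52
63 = 63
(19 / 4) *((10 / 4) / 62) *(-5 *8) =-475 / 62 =-7.66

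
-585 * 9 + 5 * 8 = -5225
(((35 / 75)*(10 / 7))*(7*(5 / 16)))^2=1225 / 576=2.13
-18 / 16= -9 / 8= -1.12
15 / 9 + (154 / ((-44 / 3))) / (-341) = 3473 / 2046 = 1.70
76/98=38/49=0.78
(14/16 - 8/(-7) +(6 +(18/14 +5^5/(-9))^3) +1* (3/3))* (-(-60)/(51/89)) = -36851972894293315/8501598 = -4334711297.13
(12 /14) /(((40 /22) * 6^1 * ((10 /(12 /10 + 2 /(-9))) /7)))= 121 /2250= 0.05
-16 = -16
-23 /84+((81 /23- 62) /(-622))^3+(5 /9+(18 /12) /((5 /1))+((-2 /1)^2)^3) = 64.58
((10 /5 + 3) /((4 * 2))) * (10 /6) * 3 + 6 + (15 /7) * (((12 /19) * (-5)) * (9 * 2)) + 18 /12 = -118295 /1064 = -111.18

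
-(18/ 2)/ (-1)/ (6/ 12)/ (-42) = -3/ 7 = -0.43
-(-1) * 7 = 7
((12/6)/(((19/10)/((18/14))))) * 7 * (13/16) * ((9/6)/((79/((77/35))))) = 3861/12008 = 0.32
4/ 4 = 1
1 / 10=0.10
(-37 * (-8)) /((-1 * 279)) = -296 /279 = -1.06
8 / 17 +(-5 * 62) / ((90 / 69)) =-12097 / 51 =-237.20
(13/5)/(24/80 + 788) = 26/7883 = 0.00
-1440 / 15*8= -768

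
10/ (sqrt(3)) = 5.77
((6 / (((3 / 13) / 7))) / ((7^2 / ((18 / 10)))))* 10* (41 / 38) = 9594 / 133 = 72.14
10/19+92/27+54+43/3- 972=-461563/513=-899.73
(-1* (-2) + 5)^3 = 343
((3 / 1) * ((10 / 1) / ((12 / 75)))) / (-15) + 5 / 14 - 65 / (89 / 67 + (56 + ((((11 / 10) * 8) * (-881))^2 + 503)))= -8557659167595 / 704748339274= -12.14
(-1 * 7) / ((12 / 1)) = -7 / 12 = -0.58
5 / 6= 0.83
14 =14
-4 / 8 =-1 / 2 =-0.50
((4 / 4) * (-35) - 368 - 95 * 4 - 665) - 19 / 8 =-1450.38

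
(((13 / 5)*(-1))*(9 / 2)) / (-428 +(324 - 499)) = 13 / 670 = 0.02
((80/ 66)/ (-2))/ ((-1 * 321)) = 20/ 10593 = 0.00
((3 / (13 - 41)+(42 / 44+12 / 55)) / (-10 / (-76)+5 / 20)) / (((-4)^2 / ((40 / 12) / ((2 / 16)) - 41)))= -446899 / 178640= -2.50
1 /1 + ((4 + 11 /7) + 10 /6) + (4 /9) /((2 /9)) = 215 /21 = 10.24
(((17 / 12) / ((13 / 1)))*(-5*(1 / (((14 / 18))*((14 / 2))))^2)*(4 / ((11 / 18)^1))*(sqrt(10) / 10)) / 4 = -4131*sqrt(10) / 1373372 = -0.01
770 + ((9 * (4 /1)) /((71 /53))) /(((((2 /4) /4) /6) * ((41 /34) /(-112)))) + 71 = -346303721 /2911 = -118963.83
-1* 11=-11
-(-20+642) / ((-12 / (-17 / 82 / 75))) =-5287 / 36900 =-0.14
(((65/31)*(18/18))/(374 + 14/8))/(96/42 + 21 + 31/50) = 91000/389843631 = 0.00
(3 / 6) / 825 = 1 / 1650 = 0.00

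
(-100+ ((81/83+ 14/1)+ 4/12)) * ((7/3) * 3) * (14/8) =-258328/249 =-1037.46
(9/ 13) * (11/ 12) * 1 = 33/ 52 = 0.63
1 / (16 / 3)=3 / 16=0.19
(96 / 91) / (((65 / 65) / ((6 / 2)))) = 3.16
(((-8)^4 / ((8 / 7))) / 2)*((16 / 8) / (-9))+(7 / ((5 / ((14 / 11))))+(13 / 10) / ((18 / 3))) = -784523 / 1980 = -396.22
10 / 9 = 1.11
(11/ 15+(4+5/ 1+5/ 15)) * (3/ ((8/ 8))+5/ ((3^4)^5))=1579513334408/ 52301766015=30.20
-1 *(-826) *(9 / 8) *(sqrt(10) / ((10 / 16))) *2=9403.35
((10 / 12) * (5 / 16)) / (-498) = -25 / 47808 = -0.00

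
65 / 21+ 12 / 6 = 107 / 21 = 5.10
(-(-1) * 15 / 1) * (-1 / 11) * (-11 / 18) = 5 / 6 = 0.83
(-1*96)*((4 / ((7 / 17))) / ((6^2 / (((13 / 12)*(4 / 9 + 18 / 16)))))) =-44.04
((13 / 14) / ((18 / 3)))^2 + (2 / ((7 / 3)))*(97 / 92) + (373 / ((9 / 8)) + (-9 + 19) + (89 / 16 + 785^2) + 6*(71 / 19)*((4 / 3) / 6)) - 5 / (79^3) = 52075904560875579 / 84459552856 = 616578.03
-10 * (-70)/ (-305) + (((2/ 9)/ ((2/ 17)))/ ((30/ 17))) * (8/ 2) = 16358/ 8235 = 1.99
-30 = -30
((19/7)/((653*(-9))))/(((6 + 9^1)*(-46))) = 19/28385910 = 0.00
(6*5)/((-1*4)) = -15/2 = -7.50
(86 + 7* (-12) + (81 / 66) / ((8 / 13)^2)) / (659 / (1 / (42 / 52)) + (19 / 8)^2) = 95927 / 9845902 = 0.01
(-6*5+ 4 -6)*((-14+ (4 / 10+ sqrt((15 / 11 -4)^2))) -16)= 47456 / 55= 862.84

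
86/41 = 2.10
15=15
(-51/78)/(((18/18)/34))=-289/13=-22.23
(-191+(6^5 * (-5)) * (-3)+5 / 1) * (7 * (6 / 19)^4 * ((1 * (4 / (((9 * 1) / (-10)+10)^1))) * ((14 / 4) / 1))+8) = 123036553392 / 130321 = 944103.82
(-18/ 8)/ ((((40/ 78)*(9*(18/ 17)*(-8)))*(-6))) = -221/ 23040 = -0.01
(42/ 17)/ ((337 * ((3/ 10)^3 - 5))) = -42000/ 28490317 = -0.00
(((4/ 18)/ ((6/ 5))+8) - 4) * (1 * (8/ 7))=904/ 189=4.78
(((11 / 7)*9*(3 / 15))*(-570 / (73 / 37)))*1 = -417582 / 511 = -817.19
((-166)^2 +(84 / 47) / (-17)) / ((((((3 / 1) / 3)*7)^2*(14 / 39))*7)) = 429334620 / 1918399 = 223.80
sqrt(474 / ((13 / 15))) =3* sqrt(10270) / 13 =23.39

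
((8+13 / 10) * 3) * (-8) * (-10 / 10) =1116 / 5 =223.20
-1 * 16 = -16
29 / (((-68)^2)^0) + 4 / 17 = 497 / 17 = 29.24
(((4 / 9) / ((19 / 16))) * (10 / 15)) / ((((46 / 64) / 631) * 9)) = 24.34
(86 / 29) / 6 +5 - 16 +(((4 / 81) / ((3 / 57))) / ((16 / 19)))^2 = -28203379 / 3044304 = -9.26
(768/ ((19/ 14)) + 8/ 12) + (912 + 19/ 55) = 4636373/ 3135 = 1478.91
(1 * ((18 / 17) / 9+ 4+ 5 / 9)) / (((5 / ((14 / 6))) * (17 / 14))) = 14014 / 7803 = 1.80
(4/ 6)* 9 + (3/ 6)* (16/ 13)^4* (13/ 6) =55930/ 6591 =8.49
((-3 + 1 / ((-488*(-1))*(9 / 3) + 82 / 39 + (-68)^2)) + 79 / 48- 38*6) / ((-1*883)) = 0.26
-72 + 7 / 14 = -143 / 2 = -71.50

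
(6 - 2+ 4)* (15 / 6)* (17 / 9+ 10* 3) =5740 / 9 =637.78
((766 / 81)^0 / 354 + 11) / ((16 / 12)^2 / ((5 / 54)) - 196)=-19475 / 312936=-0.06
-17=-17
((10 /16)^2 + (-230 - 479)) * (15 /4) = -680265 /256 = -2657.29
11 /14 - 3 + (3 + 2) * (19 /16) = 417 /112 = 3.72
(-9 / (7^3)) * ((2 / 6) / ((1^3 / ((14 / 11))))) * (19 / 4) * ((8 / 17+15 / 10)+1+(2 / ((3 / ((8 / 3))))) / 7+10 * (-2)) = 682727 / 769692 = 0.89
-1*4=-4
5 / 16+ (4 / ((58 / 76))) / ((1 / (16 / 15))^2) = 655217 / 104400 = 6.28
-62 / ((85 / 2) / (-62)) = 90.45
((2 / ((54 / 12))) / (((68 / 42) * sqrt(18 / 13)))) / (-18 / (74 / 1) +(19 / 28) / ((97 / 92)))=175861 * sqrt(26) / 1538874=0.58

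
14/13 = 1.08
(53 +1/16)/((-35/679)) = -82353/80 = -1029.41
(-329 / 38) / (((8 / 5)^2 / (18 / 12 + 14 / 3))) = -304325 / 14592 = -20.86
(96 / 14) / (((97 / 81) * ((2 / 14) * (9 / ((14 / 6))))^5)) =645657712 / 5727753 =112.72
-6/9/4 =-1/6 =-0.17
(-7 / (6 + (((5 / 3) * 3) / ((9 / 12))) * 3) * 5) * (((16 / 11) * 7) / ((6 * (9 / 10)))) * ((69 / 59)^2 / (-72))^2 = -342805225 / 374281046568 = -0.00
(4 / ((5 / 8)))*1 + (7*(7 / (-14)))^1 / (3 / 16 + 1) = 328 / 95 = 3.45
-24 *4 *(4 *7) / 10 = -1344 / 5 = -268.80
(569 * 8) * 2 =9104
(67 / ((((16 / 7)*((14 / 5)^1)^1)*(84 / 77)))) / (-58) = -3685 / 22272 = -0.17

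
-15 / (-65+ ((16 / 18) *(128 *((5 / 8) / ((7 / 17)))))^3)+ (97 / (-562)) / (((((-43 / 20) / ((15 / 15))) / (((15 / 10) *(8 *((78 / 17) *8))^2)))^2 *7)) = -162377294209015658685776617041 / 1819615811947941117089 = -89237130.80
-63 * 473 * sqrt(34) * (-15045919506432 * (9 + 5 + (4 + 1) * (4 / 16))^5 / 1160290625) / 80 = 23230166950341.82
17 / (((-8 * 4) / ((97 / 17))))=-97 / 32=-3.03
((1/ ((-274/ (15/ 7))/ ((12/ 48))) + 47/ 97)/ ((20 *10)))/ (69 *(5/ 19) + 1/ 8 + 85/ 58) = 197880079/ 1619549034600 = 0.00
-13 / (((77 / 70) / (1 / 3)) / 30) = -1300 / 11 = -118.18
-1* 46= -46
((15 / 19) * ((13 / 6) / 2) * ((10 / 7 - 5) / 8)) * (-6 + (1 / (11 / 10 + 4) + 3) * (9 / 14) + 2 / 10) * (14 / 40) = 0.50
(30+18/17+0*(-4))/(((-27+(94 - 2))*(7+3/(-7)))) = 1848/25415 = 0.07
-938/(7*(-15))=134/15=8.93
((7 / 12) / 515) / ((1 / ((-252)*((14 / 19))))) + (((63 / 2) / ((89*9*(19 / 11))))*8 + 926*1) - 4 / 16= 3224714927 / 3483460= 925.72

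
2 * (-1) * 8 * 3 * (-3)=144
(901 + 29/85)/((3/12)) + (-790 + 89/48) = 11494253/4080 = 2817.22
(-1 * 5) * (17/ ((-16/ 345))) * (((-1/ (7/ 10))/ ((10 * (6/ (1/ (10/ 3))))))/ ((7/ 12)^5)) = -22803120/ 117649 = -193.82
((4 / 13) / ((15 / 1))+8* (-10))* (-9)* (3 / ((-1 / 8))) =-1122912 / 65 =-17275.57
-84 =-84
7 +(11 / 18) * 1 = 137 / 18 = 7.61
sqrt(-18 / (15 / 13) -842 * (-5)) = 14 * sqrt(535) / 5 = 64.76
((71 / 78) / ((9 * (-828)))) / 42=-71 / 24412752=-0.00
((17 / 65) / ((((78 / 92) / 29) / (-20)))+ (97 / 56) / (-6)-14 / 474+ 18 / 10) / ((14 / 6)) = -3979863171 / 52335920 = -76.04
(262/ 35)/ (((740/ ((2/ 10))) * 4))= 131/ 259000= 0.00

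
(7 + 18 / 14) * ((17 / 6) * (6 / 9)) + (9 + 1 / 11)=17146 / 693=24.74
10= 10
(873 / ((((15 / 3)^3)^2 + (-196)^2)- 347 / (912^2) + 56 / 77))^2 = 63795964990036967424 / 244468641830487203777041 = 0.00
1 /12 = 0.08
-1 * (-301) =301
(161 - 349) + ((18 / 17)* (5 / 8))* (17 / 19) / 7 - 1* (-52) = -72307 / 532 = -135.92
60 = 60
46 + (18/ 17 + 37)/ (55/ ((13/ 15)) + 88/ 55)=3349133/ 71893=46.58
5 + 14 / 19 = 109 / 19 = 5.74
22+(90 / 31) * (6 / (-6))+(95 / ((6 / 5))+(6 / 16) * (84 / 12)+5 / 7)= 529147 / 5208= 101.60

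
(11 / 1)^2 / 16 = 121 / 16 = 7.56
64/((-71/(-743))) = 47552/71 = 669.75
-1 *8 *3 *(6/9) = -16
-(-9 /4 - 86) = 88.25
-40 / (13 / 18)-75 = -1695 / 13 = -130.38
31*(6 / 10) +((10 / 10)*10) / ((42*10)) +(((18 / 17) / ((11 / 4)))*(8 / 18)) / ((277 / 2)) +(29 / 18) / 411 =124928774321 / 6706157535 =18.63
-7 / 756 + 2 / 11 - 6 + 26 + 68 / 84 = 174487 / 8316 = 20.98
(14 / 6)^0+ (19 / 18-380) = -6803 / 18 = -377.94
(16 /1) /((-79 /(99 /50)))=-792 /1975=-0.40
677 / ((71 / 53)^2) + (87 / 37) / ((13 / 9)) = 918661436 / 2424721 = 378.87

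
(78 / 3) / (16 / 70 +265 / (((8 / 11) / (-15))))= -7280 / 1530311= -0.00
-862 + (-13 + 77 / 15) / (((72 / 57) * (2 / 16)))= -41032 / 45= -911.82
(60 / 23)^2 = 3600 / 529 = 6.81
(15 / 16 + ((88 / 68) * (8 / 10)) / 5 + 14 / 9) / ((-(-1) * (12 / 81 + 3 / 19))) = 9419079 / 1067600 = 8.82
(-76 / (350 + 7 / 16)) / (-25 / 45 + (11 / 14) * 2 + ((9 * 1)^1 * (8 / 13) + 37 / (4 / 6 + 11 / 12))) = -75088 / 10360223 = -0.01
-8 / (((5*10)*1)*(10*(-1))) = 2 / 125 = 0.02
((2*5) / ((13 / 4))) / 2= 20 / 13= 1.54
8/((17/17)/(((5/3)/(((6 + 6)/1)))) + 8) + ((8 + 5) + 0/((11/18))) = 257/19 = 13.53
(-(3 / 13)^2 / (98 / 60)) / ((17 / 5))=-1350 / 140777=-0.01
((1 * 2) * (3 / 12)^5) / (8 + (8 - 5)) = 1 / 5632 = 0.00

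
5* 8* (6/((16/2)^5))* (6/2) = 45/2048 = 0.02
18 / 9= 2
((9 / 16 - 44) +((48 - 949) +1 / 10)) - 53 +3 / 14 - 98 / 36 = -5039221 / 5040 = -999.85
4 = 4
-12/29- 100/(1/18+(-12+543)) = -166908/277211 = -0.60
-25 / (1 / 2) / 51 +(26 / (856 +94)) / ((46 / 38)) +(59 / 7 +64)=14671166 / 205275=71.47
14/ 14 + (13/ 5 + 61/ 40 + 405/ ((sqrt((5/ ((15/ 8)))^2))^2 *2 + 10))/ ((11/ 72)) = 164792/ 1199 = 137.44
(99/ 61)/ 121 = 9/ 671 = 0.01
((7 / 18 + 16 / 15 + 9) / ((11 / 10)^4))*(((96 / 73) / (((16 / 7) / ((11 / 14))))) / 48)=0.07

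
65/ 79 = 0.82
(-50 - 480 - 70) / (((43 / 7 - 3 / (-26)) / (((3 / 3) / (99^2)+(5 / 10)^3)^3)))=-0.19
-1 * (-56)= 56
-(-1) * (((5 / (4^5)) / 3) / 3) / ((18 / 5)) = 25 / 165888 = 0.00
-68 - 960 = -1028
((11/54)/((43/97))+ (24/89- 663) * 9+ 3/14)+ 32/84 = -4313430661/723303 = -5963.52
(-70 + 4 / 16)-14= -335 / 4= -83.75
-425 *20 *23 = -195500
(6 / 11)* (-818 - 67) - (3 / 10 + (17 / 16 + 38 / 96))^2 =-76953731 / 158400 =-485.82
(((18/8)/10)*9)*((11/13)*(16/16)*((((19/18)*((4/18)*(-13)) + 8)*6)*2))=13233/130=101.79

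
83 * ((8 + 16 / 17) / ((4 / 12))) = 37848 / 17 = 2226.35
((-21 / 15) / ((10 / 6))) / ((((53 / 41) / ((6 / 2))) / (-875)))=1705.75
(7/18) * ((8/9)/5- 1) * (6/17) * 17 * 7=-1813/135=-13.43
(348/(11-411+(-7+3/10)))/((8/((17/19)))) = -7395/77273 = -0.10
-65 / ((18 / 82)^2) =-109265 / 81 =-1348.95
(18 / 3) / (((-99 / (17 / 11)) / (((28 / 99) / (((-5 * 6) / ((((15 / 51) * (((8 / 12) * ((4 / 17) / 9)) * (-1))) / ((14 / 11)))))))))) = -16 / 4498659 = -0.00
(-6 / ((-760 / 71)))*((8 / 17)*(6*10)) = 5112 / 323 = 15.83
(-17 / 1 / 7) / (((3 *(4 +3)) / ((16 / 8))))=-34 / 147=-0.23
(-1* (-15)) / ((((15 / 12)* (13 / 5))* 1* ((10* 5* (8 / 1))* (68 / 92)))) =69 / 4420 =0.02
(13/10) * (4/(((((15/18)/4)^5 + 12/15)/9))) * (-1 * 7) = -1863254016/4552303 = -409.30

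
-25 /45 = -5 /9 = -0.56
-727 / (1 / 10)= -7270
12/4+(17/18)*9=23/2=11.50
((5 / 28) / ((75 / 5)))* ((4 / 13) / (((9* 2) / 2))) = 1 / 2457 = 0.00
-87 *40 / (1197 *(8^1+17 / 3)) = -1160 / 5453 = -0.21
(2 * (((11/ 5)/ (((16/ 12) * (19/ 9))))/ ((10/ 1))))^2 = 88209/ 3610000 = 0.02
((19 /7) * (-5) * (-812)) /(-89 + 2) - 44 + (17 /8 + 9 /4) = -3991 /24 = -166.29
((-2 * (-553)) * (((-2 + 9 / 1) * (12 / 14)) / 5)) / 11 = 6636 / 55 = 120.65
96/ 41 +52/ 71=3.07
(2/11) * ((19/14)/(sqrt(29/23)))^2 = 0.27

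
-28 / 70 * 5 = -2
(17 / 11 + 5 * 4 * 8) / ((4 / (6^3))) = 95958 / 11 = 8723.45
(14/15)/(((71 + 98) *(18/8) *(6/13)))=28/5265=0.01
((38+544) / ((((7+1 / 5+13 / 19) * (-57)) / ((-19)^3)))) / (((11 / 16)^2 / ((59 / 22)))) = 50245192960 / 996919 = 50400.48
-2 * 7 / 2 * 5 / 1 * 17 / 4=-595 / 4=-148.75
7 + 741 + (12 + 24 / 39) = 9888 / 13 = 760.62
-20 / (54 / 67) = -670 / 27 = -24.81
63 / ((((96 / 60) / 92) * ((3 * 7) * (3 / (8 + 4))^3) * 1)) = 11040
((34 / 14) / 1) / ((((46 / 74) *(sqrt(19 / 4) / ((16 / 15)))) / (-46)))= -40256 *sqrt(19) / 1995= -87.96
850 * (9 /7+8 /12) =34850 /21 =1659.52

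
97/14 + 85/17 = 167/14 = 11.93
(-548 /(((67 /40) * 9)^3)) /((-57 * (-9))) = -0.00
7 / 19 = 0.37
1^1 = 1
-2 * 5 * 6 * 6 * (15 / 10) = -540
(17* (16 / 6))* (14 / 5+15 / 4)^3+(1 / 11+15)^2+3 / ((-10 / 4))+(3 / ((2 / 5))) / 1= 12973.22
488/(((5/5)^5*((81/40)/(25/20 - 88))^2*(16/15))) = 1836237250/2187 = 839614.65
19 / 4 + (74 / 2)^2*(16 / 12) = 21961 / 12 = 1830.08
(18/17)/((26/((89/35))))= 801/7735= 0.10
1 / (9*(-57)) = -1 / 513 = -0.00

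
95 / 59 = 1.61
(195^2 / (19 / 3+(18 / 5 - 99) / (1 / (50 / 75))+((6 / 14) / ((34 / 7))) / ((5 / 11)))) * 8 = -11934000 / 2239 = -5330.06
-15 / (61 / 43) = -645 / 61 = -10.57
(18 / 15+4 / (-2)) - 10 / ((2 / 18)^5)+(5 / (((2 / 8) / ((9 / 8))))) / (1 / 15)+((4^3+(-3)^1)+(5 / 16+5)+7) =-47206399 / 80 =-590079.99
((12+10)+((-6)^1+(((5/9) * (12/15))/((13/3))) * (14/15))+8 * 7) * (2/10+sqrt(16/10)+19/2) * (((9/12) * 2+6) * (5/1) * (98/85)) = 4133248 * sqrt(10)/3315+100231264/3315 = 34178.50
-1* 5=-5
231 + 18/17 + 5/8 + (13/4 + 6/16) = 16069/68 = 236.31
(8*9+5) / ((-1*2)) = -77 / 2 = -38.50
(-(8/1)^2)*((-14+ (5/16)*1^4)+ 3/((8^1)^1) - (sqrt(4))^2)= 1108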